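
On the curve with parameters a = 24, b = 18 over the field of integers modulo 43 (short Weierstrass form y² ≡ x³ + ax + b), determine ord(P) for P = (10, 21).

2P: tangent at (10, 21): λ = (3·10² + 24)/(2·21) ≡ 23/42. 42⁻¹ ≡ 42 (mod 43), so λ ≡ 23·42 ≡ 20.
  x = λ² - 10 - 10 = 400 - 20 ≡ 36; y = λ·(10 - 36) - 21 ≡ 18. → (36, 18)
3P: (36, 18) + (10, 21). λ = (21 - 18)/(10 - 36) ≡ 3/17 mod 43. 17⁻¹ ≡ 38 (mod 43), so λ ≡ 28.
  x = λ² - 36 - 10 = 784 - 46 ≡ 7; y = λ·(36 - 7) - 18 ≡ 20. → (7, 20)
4P: (7, 20) + (10, 21). λ = (21 - 20)/(10 - 7) ≡ 1/3 mod 43. 3⁻¹ ≡ 29 (mod 43), so λ ≡ 29.
  x = λ² - 7 - 10 = 841 - 17 ≡ 7; y = λ·(7 - 7) - 20 ≡ 23. → (7, 23)
5P: (7, 23) + (10, 21). λ = (21 - 23)/(10 - 7) ≡ 41/3 mod 43. 3⁻¹ ≡ 29 (mod 43), so λ ≡ 28.
  x = λ² - 7 - 10 = 784 - 17 ≡ 36; y = λ·(7 - 36) - 23 ≡ 25. → (36, 25)
6P: (36, 25) + (10, 21). λ = (21 - 25)/(10 - 36) ≡ 39/17 mod 43. 17⁻¹ ≡ 38 (mod 43), so λ ≡ 20.
  x = λ² - 36 - 10 = 400 - 46 ≡ 10; y = λ·(36 - 10) - 25 ≡ 22. → (10, 22)
7P: (10, 22) + (10, 21): same x and y₁ ≡ -y₂, so the sum is ∞.
7P = ∞, so the order is 7.

7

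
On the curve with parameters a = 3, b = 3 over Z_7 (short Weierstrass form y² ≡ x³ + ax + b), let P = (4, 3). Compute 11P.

Repeated addition: build up to 11P.
2P: tangent at (4, 3): λ = (3·4² + 3)/(2·3) ≡ 2/6. 6⁻¹ ≡ 6 (mod 7), so λ ≡ 2·6 ≡ 5.
  x = λ² - 4 - 4 = 25 - 8 ≡ 3; y = λ·(4 - 3) - 3 ≡ 2. → (3, 2)
3P: (3, 2) + (4, 3). λ = (3 - 2)/(4 - 3) ≡ 1/1 mod 7. 1⁻¹ ≡ 1 (mod 7), so λ ≡ 1.
  x = λ² - 3 - 4 = 1 - 7 ≡ 1; y = λ·(3 - 1) - 2 ≡ 0. → (1, 0)
4P: (1, 0) + (4, 3). λ = (3 - 0)/(4 - 1) ≡ 3/3 mod 7. 3⁻¹ ≡ 5 (mod 7), so λ ≡ 1.
  x = λ² - 1 - 4 = 1 - 5 ≡ 3; y = λ·(1 - 3) - 0 ≡ 5. → (3, 5)
5P: (3, 5) + (4, 3). λ = (3 - 5)/(4 - 3) ≡ 5/1 mod 7. 1⁻¹ ≡ 1 (mod 7) since 1·1 = 1 ≡ 1, so λ ≡ 5.
  x = λ² - 3 - 4 = 25 - 7 ≡ 4; y = λ·(3 - 4) - 5 ≡ 4. → (4, 4)
6P: (4, 4) + (4, 3): same x and y₁ ≡ -y₂, so the sum is O.
7P: O + (4, 3) = (4, 3) (identity).
8P: tangent at (4, 3): λ = (3·4² + 3)/(2·3) ≡ 2/6. 6⁻¹ ≡ 6 (mod 7) since 6·6 = 36 ≡ 1, so λ ≡ 2·6 ≡ 5.
  x = λ² - 4 - 4 = 25 - 8 ≡ 3; y = λ·(4 - 3) - 3 ≡ 2. → (3, 2)
9P: (3, 2) + (4, 3). λ = (3 - 2)/(4 - 3) ≡ 1/1 mod 7. 1⁻¹ ≡ 1 (mod 7), so λ ≡ 1.
  x = λ² - 3 - 4 = 1 - 7 ≡ 1; y = λ·(3 - 1) - 2 ≡ 0. → (1, 0)
10P: (1, 0) + (4, 3). λ = (3 - 0)/(4 - 1) ≡ 3/3 mod 7. 3⁻¹ ≡ 5 (mod 7), so λ ≡ 1.
  x = λ² - 1 - 4 = 1 - 5 ≡ 3; y = λ·(1 - 3) - 0 ≡ 5. → (3, 5)
11P: (3, 5) + (4, 3). λ = (3 - 5)/(4 - 3) ≡ 5/1 mod 7. 1⁻¹ ≡ 1 (mod 7), so λ ≡ 5.
  x = λ² - 3 - 4 = 25 - 7 ≡ 4; y = λ·(3 - 4) - 5 ≡ 4. → (4, 4)

(4, 4)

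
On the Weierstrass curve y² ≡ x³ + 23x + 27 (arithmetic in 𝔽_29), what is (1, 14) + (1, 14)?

(7, 26)

tangent at (1, 14): λ = (3·1² + 23)/(2·14) ≡ 26/28. 28⁻¹ ≡ 28 (mod 29) since 28·28 = 784 ≡ 1, so λ ≡ 26·28 ≡ 3.
  x = λ² - 1 - 1 = 9 - 2 ≡ 7; y = λ·(1 - 7) - 14 ≡ 26. → (7, 26)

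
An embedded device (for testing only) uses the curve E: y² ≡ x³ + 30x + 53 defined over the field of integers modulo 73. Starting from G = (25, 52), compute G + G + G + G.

Double-and-add on 4 = (100)₂. Start with G = (25, 52) for the leading 1-bit.
double: tangent at (25, 52): λ = (3·25² + 30)/(2·52) ≡ 7/31. 31⁻¹ ≡ 33 (mod 73), so λ ≡ 7·33 ≡ 12.
  x = λ² - 25 - 25 = 144 - 50 ≡ 21; y = λ·(25 - 21) - 52 ≡ 69. → (21, 69)
double: tangent at (21, 69): λ = (3·21² + 30)/(2·69) ≡ 39/65. 65⁻¹ ≡ 9 (mod 73) since 65·9 = 585 ≡ 1, so λ ≡ 39·9 ≡ 59.
  x = λ² - 21 - 21 = 3481 - 42 ≡ 8; y = λ·(21 - 8) - 69 ≡ 41. → (8, 41)

(8, 41)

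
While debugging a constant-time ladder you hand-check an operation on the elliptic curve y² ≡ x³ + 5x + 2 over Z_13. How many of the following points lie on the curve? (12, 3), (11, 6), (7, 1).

(12, 3): 3² ≡ 9, rhs ≡ 9 → on.
(11, 6): 6² ≡ 10, rhs ≡ 10 → on.
(7, 1): 1² ≡ 1, rhs ≡ 3 → off.

2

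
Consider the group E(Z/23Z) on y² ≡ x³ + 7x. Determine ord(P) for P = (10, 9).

12

2P: tangent at (10, 9): λ = (3·10² + 7)/(2·9) ≡ 8/18. 18⁻¹ ≡ 9 (mod 23), so λ ≡ 8·9 ≡ 3.
  x = λ² - 10 - 10 = 9 - 20 ≡ 12; y = λ·(10 - 12) - 9 ≡ 8. → (12, 8)
3P: (12, 8) + (10, 9). λ = (9 - 8)/(10 - 12) ≡ 1/21 mod 23. 21⁻¹ ≡ 11 (mod 23), so λ ≡ 11.
  x = λ² - 12 - 10 = 121 - 22 ≡ 7; y = λ·(12 - 7) - 8 ≡ 1. → (7, 1)
4P: (7, 1) + (10, 9). λ = (9 - 1)/(10 - 7) ≡ 8/3 mod 23. 3⁻¹ ≡ 8 (mod 23) since 3·8 = 24 ≡ 1, so λ ≡ 18.
  x = λ² - 7 - 10 = 324 - 17 ≡ 8; y = λ·(7 - 8) - 1 ≡ 4. → (8, 4)
5P: (8, 4) + (10, 9). λ = (9 - 4)/(10 - 8) ≡ 5/2 mod 23. 2⁻¹ ≡ 12 (mod 23) since 2·12 = 24 ≡ 1, so λ ≡ 14.
  x = λ² - 8 - 10 = 196 - 18 ≡ 17; y = λ·(8 - 17) - 4 ≡ 8. → (17, 8)
6P: (17, 8) + (10, 9). λ = (9 - 8)/(10 - 17) ≡ 1/16 mod 23. 16⁻¹ ≡ 13 (mod 23) since 16·13 = 208 ≡ 1, so λ ≡ 13.
  x = λ² - 17 - 10 = 169 - 27 ≡ 4; y = λ·(17 - 4) - 8 ≡ 0. → (4, 0)
7P: (4, 0) + (10, 9). λ = (9 - 0)/(10 - 4) ≡ 9/6 mod 23. 6⁻¹ ≡ 4 (mod 23), so λ ≡ 13.
  x = λ² - 4 - 10 = 169 - 14 ≡ 17; y = λ·(4 - 17) - 0 ≡ 15. → (17, 15)
8P: (17, 15) + (10, 9). λ = (9 - 15)/(10 - 17) ≡ 17/16 mod 23. 16⁻¹ ≡ 13 (mod 23), so λ ≡ 14.
  x = λ² - 17 - 10 = 196 - 27 ≡ 8; y = λ·(17 - 8) - 15 ≡ 19. → (8, 19)
9P: (8, 19) + (10, 9). λ = (9 - 19)/(10 - 8) ≡ 13/2 mod 23. 2⁻¹ ≡ 12 (mod 23) since 2·12 = 24 ≡ 1, so λ ≡ 18.
  x = λ² - 8 - 10 = 324 - 18 ≡ 7; y = λ·(8 - 7) - 19 ≡ 22. → (7, 22)
10P: (7, 22) + (10, 9). λ = (9 - 22)/(10 - 7) ≡ 10/3 mod 23. 3⁻¹ ≡ 8 (mod 23) since 3·8 = 24 ≡ 1, so λ ≡ 11.
  x = λ² - 7 - 10 = 121 - 17 ≡ 12; y = λ·(7 - 12) - 22 ≡ 15. → (12, 15)
11P: (12, 15) + (10, 9). λ = (9 - 15)/(10 - 12) ≡ 17/21 mod 23. 21⁻¹ ≡ 11 (mod 23) since 21·11 = 231 ≡ 1, so λ ≡ 3.
  x = λ² - 12 - 10 = 9 - 22 ≡ 10; y = λ·(12 - 10) - 15 ≡ 14. → (10, 14)
12P: (10, 14) + (10, 9): same x and y₁ ≡ -y₂, so the sum is O.
12P = O, so the order is 12.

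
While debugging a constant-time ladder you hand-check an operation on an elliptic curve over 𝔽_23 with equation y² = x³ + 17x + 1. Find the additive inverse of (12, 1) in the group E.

(12, 22)

-(12, 1) = (12, -1 mod 23) = (12, 22).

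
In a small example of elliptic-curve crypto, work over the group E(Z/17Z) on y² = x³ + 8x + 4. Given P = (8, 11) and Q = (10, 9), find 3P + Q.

First 3P:
Repeated addition: build up to 3P.
2P: tangent at (8, 11): λ = (3·8² + 8)/(2·11) ≡ 13/5. 5⁻¹ ≡ 7 (mod 17), so λ ≡ 13·7 ≡ 6.
  x = λ² - 8 - 8 = 36 - 16 ≡ 3; y = λ·(8 - 3) - 11 ≡ 2. → (3, 2)
3P: (3, 2) + (8, 11). λ = (11 - 2)/(8 - 3) ≡ 9/5 mod 17. 5⁻¹ ≡ 7 (mod 17) since 5·7 = 35 ≡ 1, so λ ≡ 12.
  x = λ² - 3 - 8 = 144 - 11 ≡ 14; y = λ·(3 - 14) - 2 ≡ 2. → (14, 2)
3P = (14, 2).
Finally 3P + Q:
(14, 2) + (10, 9). λ = (9 - 2)/(10 - 14) ≡ 7/13 mod 17. 13⁻¹ ≡ 4 (mod 17) since 13·4 = 52 ≡ 1, so λ ≡ 11.
  x = λ² - 14 - 10 = 121 - 24 ≡ 12; y = λ·(14 - 12) - 2 ≡ 3. → (12, 3)

(12, 3)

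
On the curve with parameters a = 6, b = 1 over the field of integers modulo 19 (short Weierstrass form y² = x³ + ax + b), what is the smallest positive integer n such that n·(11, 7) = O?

2P: tangent at (11, 7): λ = (3·11² + 6)/(2·7) ≡ 8/14. 14⁻¹ ≡ 15 (mod 19) since 14·15 = 210 ≡ 1, so λ ≡ 8·15 ≡ 6.
  x = λ² - 11 - 11 = 36 - 22 ≡ 14; y = λ·(11 - 14) - 7 ≡ 13. → (14, 13)
3P: (14, 13) + (11, 7). λ = (7 - 13)/(11 - 14) ≡ 13/16 mod 19. 16⁻¹ ≡ 6 (mod 19), so λ ≡ 2.
  x = λ² - 14 - 11 = 4 - 25 ≡ 17; y = λ·(14 - 17) - 13 ≡ 0. → (17, 0)
4P: (17, 0) + (11, 7). λ = (7 - 0)/(11 - 17) ≡ 7/13 mod 19. 13⁻¹ ≡ 3 (mod 19), so λ ≡ 2.
  x = λ² - 17 - 11 = 4 - 28 ≡ 14; y = λ·(17 - 14) - 0 ≡ 6. → (14, 6)
5P: (14, 6) + (11, 7). λ = (7 - 6)/(11 - 14) ≡ 1/16 mod 19. 16⁻¹ ≡ 6 (mod 19) since 16·6 = 96 ≡ 1, so λ ≡ 6.
  x = λ² - 14 - 11 = 36 - 25 ≡ 11; y = λ·(14 - 11) - 6 ≡ 12. → (11, 12)
6P: (11, 12) + (11, 7): same x and y₁ ≡ -y₂, so the sum is O.
6P = O, so the order is 6.

6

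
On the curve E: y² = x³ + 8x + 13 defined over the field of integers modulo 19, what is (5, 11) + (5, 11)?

(6, 12)

tangent at (5, 11): λ = (3·5² + 8)/(2·11) ≡ 7/3. 3⁻¹ ≡ 13 (mod 19), so λ ≡ 7·13 ≡ 15.
  x = λ² - 5 - 5 = 225 - 10 ≡ 6; y = λ·(5 - 6) - 11 ≡ 12. → (6, 12)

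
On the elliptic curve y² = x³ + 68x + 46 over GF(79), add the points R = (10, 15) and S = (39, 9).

(40, 13)

(10, 15) + (39, 9). λ = (9 - 15)/(39 - 10) ≡ 73/29 mod 79. 29⁻¹ ≡ 30 (mod 79) since 29·30 = 870 ≡ 1, so λ ≡ 57.
  x = λ² - 10 - 39 = 3249 - 49 ≡ 40; y = λ·(10 - 40) - 15 ≡ 13. → (40, 13)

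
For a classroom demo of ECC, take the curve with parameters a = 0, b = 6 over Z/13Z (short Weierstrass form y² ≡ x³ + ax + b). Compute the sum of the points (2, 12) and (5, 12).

(2, 12) + (5, 12). λ = (12 - 12)/(5 - 2) ≡ 0/3 mod 13. 3⁻¹ ≡ 9 (mod 13) since 3·9 = 27 ≡ 1, so λ ≡ 0.
  x = λ² - 2 - 5 = 0 - 7 ≡ 6; y = λ·(2 - 6) - 12 ≡ 1. → (6, 1)

(6, 1)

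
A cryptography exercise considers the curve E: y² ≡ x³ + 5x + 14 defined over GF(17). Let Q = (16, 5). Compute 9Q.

(4, 8)

Repeated addition: build up to 9Q.
2Q: tangent at (16, 5): λ = (3·16² + 5)/(2·5) ≡ 8/10. 10⁻¹ ≡ 12 (mod 17) since 10·12 = 120 ≡ 1, so λ ≡ 8·12 ≡ 11.
  x = λ² - 16 - 16 = 121 - 32 ≡ 4; y = λ·(16 - 4) - 5 ≡ 8. → (4, 8)
3Q: (4, 8) + (16, 5). λ = (5 - 8)/(16 - 4) ≡ 14/12 mod 17. 12⁻¹ ≡ 10 (mod 17), so λ ≡ 4.
  x = λ² - 4 - 16 = 16 - 20 ≡ 13; y = λ·(4 - 13) - 8 ≡ 7. → (13, 7)
4Q: (13, 7) + (16, 5). λ = (5 - 7)/(16 - 13) ≡ 15/3 mod 17. 3⁻¹ ≡ 6 (mod 17), so λ ≡ 5.
  x = λ² - 13 - 16 = 25 - 29 ≡ 13; y = λ·(13 - 13) - 7 ≡ 10. → (13, 10)
5Q: (13, 10) + (16, 5). λ = (5 - 10)/(16 - 13) ≡ 12/3 mod 17. 3⁻¹ ≡ 6 (mod 17) since 3·6 = 18 ≡ 1, so λ ≡ 4.
  x = λ² - 13 - 16 = 16 - 29 ≡ 4; y = λ·(13 - 4) - 10 ≡ 9. → (4, 9)
6Q: (4, 9) + (16, 5). λ = (5 - 9)/(16 - 4) ≡ 13/12 mod 17. 12⁻¹ ≡ 10 (mod 17) since 12·10 = 120 ≡ 1, so λ ≡ 11.
  x = λ² - 4 - 16 = 121 - 20 ≡ 16; y = λ·(4 - 16) - 9 ≡ 12. → (16, 12)
7Q: (16, 12) + (16, 5): same x and y₁ ≡ -y₂, so the sum is O.
8Q: O + (16, 5) = (16, 5) (identity).
9Q: tangent at (16, 5): λ = (3·16² + 5)/(2·5) ≡ 8/10. 10⁻¹ ≡ 12 (mod 17), so λ ≡ 8·12 ≡ 11.
  x = λ² - 16 - 16 = 121 - 32 ≡ 4; y = λ·(16 - 4) - 5 ≡ 8. → (4, 8)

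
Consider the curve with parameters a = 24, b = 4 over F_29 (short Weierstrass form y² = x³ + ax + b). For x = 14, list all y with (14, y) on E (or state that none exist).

x³ + 24x + 4 = 3084 ≡ 10 (mod 29).
10 is a non-residue mod 29; no y exists.

none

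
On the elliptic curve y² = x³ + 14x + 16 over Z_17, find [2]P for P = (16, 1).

tangent at (16, 1): λ = (3·16² + 14)/(2·1) ≡ 0/2. 2⁻¹ ≡ 9 (mod 17) since 2·9 = 18 ≡ 1, so λ ≡ 0·9 ≡ 0.
  x = λ² - 16 - 16 = 0 - 32 ≡ 2; y = λ·(16 - 2) - 1 ≡ 16. → (2, 16)

(2, 16)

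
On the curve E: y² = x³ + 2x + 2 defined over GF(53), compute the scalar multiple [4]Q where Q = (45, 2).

(51, 19)

Repeated addition: build up to 4Q.
2Q: tangent at (45, 2): λ = (3·45² + 2)/(2·2) ≡ 35/4. 4⁻¹ ≡ 40 (mod 53) since 4·40 = 160 ≡ 1, so λ ≡ 35·40 ≡ 22.
  x = λ² - 45 - 45 = 484 - 90 ≡ 23; y = λ·(45 - 23) - 2 ≡ 5. → (23, 5)
3Q: (23, 5) + (45, 2). λ = (2 - 5)/(45 - 23) ≡ 50/22 mod 53. 22⁻¹ ≡ 41 (mod 53), so λ ≡ 36.
  x = λ² - 23 - 45 = 1296 - 68 ≡ 9; y = λ·(23 - 9) - 5 ≡ 22. → (9, 22)
4Q: (9, 22) + (45, 2). λ = (2 - 22)/(45 - 9) ≡ 33/36 mod 53. 36⁻¹ ≡ 28 (mod 53) since 36·28 = 1008 ≡ 1, so λ ≡ 23.
  x = λ² - 9 - 45 = 529 - 54 ≡ 51; y = λ·(9 - 51) - 22 ≡ 19. → (51, 19)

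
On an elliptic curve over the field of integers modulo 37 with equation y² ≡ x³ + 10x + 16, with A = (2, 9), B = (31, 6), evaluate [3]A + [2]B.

First 3A:
Repeated addition: build up to 3A.
2A: tangent at (2, 9): λ = (3·2² + 10)/(2·9) ≡ 22/18. 18⁻¹ ≡ 35 (mod 37), so λ ≡ 22·35 ≡ 30.
  x = λ² - 2 - 2 = 900 - 4 ≡ 8; y = λ·(2 - 8) - 9 ≡ 33. → (8, 33)
3A: (8, 33) + (2, 9). λ = (9 - 33)/(2 - 8) ≡ 13/31 mod 37. 31⁻¹ ≡ 6 (mod 37), so λ ≡ 4.
  x = λ² - 8 - 2 = 16 - 10 ≡ 6; y = λ·(8 - 6) - 33 ≡ 12. → (6, 12)
3A = (6, 12).
Next 2B:
Repeated addition: build up to 2B.
2B: tangent at (31, 6): λ = (3·31² + 10)/(2·6) ≡ 7/12. 12⁻¹ ≡ 34 (mod 37) since 12·34 = 408 ≡ 1, so λ ≡ 7·34 ≡ 16.
  x = λ² - 31 - 31 = 256 - 62 ≡ 9; y = λ·(31 - 9) - 6 ≡ 13. → (9, 13)
2B = (9, 13).
Finally 3A + 2B:
(6, 12) + (9, 13). λ = (13 - 12)/(9 - 6) ≡ 1/3 mod 37. 3⁻¹ ≡ 25 (mod 37) since 3·25 = 75 ≡ 1, so λ ≡ 25.
  x = λ² - 6 - 9 = 625 - 15 ≡ 18; y = λ·(6 - 18) - 12 ≡ 21. → (18, 21)

(18, 21)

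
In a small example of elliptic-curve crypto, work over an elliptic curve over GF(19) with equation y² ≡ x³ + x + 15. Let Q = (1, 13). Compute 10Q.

(12, 11)

Double-and-add on 10 = (1010)₂. Start with Q = (1, 13) for the leading 1-bit.
double: tangent at (1, 13): λ = (3·1² + 1)/(2·13) ≡ 4/7. 7⁻¹ ≡ 11 (mod 19), so λ ≡ 4·11 ≡ 6.
  x = λ² - 1 - 1 = 36 - 2 ≡ 15; y = λ·(1 - 15) - 13 ≡ 17. → (15, 17)
double: tangent at (15, 17): λ = (3·15² + 1)/(2·17) ≡ 11/15. 15⁻¹ ≡ 14 (mod 19), so λ ≡ 11·14 ≡ 2.
  x = λ² - 15 - 15 = 4 - 30 ≡ 12; y = λ·(15 - 12) - 17 ≡ 8. → (12, 8)
add Q: (12, 8) + (1, 13). λ = (13 - 8)/(1 - 12) ≡ 5/8 mod 19. 8⁻¹ ≡ 12 (mod 19) since 8·12 = 96 ≡ 1, so λ ≡ 3.
  x = λ² - 12 - 1 = 9 - 13 ≡ 15; y = λ·(12 - 15) - 8 ≡ 2. → (15, 2)
double: tangent at (15, 2): λ = (3·15² + 1)/(2·2) ≡ 11/4. 4⁻¹ ≡ 5 (mod 19) since 4·5 = 20 ≡ 1, so λ ≡ 11·5 ≡ 17.
  x = λ² - 15 - 15 = 289 - 30 ≡ 12; y = λ·(15 - 12) - 2 ≡ 11. → (12, 11)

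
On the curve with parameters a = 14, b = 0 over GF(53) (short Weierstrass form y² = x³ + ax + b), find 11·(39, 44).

(3, 49)

Write G = (39, 44).
Repeated addition: build up to 11G.
2G: tangent at (39, 44): λ = (3·39² + 14)/(2·44) ≡ 19/35. 35⁻¹ ≡ 50 (mod 53) since 35·50 = 1750 ≡ 1, so λ ≡ 19·50 ≡ 49.
  x = λ² - 39 - 39 = 2401 - 78 ≡ 44; y = λ·(39 - 44) - 44 ≡ 29. → (44, 29)
3G: (44, 29) + (39, 44). λ = (44 - 29)/(39 - 44) ≡ 15/48 mod 53. 48⁻¹ ≡ 21 (mod 53), so λ ≡ 50.
  x = λ² - 44 - 39 = 2500 - 83 ≡ 32; y = λ·(44 - 32) - 29 ≡ 41. → (32, 41)
4G: (32, 41) + (39, 44). λ = (44 - 41)/(39 - 32) ≡ 3/7 mod 53. 7⁻¹ ≡ 38 (mod 53), so λ ≡ 8.
  x = λ² - 32 - 39 = 64 - 71 ≡ 46; y = λ·(32 - 46) - 41 ≡ 6. → (46, 6)
5G: (46, 6) + (39, 44). λ = (44 - 6)/(39 - 46) ≡ 38/46 mod 53. 46⁻¹ ≡ 15 (mod 53) since 46·15 = 690 ≡ 1, so λ ≡ 40.
  x = λ² - 46 - 39 = 1600 - 85 ≡ 31; y = λ·(46 - 31) - 6 ≡ 11. → (31, 11)
6G: (31, 11) + (39, 44). λ = (44 - 11)/(39 - 31) ≡ 33/8 mod 53. 8⁻¹ ≡ 20 (mod 53), so λ ≡ 24.
  x = λ² - 31 - 39 = 576 - 70 ≡ 29; y = λ·(31 - 29) - 11 ≡ 37. → (29, 37)
7G: (29, 37) + (39, 44). λ = (44 - 37)/(39 - 29) ≡ 7/10 mod 53. 10⁻¹ ≡ 16 (mod 53), so λ ≡ 6.
  x = λ² - 29 - 39 = 36 - 68 ≡ 21; y = λ·(29 - 21) - 37 ≡ 11. → (21, 11)
8G: (21, 11) + (39, 44). λ = (44 - 11)/(39 - 21) ≡ 33/18 mod 53. 18⁻¹ ≡ 3 (mod 53), so λ ≡ 46.
  x = λ² - 21 - 39 = 2116 - 60 ≡ 42; y = λ·(21 - 42) - 11 ≡ 30. → (42, 30)
9G: (42, 30) + (39, 44). λ = (44 - 30)/(39 - 42) ≡ 14/50 mod 53. 50⁻¹ ≡ 35 (mod 53), so λ ≡ 13.
  x = λ² - 42 - 39 = 169 - 81 ≡ 35; y = λ·(42 - 35) - 30 ≡ 8. → (35, 8)
10G: (35, 8) + (39, 44). λ = (44 - 8)/(39 - 35) ≡ 36/4 mod 53. 4⁻¹ ≡ 40 (mod 53) since 4·40 = 160 ≡ 1, so λ ≡ 9.
  x = λ² - 35 - 39 = 81 - 74 ≡ 7; y = λ·(35 - 7) - 8 ≡ 32. → (7, 32)
11G: (7, 32) + (39, 44). λ = (44 - 32)/(39 - 7) ≡ 12/32 mod 53. 32⁻¹ ≡ 5 (mod 53), so λ ≡ 7.
  x = λ² - 7 - 39 = 49 - 46 ≡ 3; y = λ·(7 - 3) - 32 ≡ 49. → (3, 49)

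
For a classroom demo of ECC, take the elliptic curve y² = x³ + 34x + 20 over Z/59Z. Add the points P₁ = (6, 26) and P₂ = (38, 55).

(41, 40)

(6, 26) + (38, 55). λ = (55 - 26)/(38 - 6) ≡ 29/32 mod 59. 32⁻¹ ≡ 24 (mod 59), so λ ≡ 47.
  x = λ² - 6 - 38 = 2209 - 44 ≡ 41; y = λ·(6 - 41) - 26 ≡ 40. → (41, 40)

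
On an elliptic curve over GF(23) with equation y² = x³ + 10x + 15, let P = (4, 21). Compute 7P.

(19, 16)

Repeated addition: build up to 7P.
2P: tangent at (4, 21): λ = (3·4² + 10)/(2·21) ≡ 12/19. 19⁻¹ ≡ 17 (mod 23) since 19·17 = 323 ≡ 1, so λ ≡ 12·17 ≡ 20.
  x = λ² - 4 - 4 = 400 - 8 ≡ 1; y = λ·(4 - 1) - 21 ≡ 16. → (1, 16)
3P: (1, 16) + (4, 21). λ = (21 - 16)/(4 - 1) ≡ 5/3 mod 23. 3⁻¹ ≡ 8 (mod 23), so λ ≡ 17.
  x = λ² - 1 - 4 = 289 - 5 ≡ 8; y = λ·(1 - 8) - 16 ≡ 3. → (8, 3)
4P: (8, 3) + (4, 21). λ = (21 - 3)/(4 - 8) ≡ 18/19 mod 23. 19⁻¹ ≡ 17 (mod 23) since 19·17 = 323 ≡ 1, so λ ≡ 7.
  x = λ² - 8 - 4 = 49 - 12 ≡ 14; y = λ·(8 - 14) - 3 ≡ 1. → (14, 1)
5P: (14, 1) + (4, 21). λ = (21 - 1)/(4 - 14) ≡ 20/13 mod 23. 13⁻¹ ≡ 16 (mod 23) since 13·16 = 208 ≡ 1, so λ ≡ 21.
  x = λ² - 14 - 4 = 441 - 18 ≡ 9; y = λ·(14 - 9) - 1 ≡ 12. → (9, 12)
6P: (9, 12) + (4, 21). λ = (21 - 12)/(4 - 9) ≡ 9/18 mod 23. 18⁻¹ ≡ 9 (mod 23) since 18·9 = 162 ≡ 1, so λ ≡ 12.
  x = λ² - 9 - 4 = 144 - 13 ≡ 16; y = λ·(9 - 16) - 12 ≡ 19. → (16, 19)
7P: (16, 19) + (4, 21). λ = (21 - 19)/(4 - 16) ≡ 2/11 mod 23. 11⁻¹ ≡ 21 (mod 23), so λ ≡ 19.
  x = λ² - 16 - 4 = 361 - 20 ≡ 19; y = λ·(16 - 19) - 19 ≡ 16. → (19, 16)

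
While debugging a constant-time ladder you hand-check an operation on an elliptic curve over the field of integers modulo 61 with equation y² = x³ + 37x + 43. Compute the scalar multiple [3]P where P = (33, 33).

Repeated addition: build up to 3P.
2P: tangent at (33, 33): λ = (3·33² + 37)/(2·33) ≡ 10/5. 5⁻¹ ≡ 49 (mod 61), so λ ≡ 10·49 ≡ 2.
  x = λ² - 33 - 33 = 4 - 66 ≡ 60; y = λ·(33 - 60) - 33 ≡ 35. → (60, 35)
3P: (60, 35) + (33, 33). λ = (33 - 35)/(33 - 60) ≡ 59/34 mod 61. 34⁻¹ ≡ 9 (mod 61) since 34·9 = 306 ≡ 1, so λ ≡ 43.
  x = λ² - 60 - 33 = 1849 - 93 ≡ 48; y = λ·(60 - 48) - 35 ≡ 54. → (48, 54)

(48, 54)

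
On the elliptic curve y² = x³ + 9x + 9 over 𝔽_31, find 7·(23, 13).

Write Q = (23, 13).
Double-and-add on 7 = (111)₂. Start with Q = (23, 13) for the leading 1-bit.
double: tangent at (23, 13): λ = (3·23² + 9)/(2·13) ≡ 15/26. 26⁻¹ ≡ 6 (mod 31) since 26·6 = 156 ≡ 1, so λ ≡ 15·6 ≡ 28.
  x = λ² - 23 - 23 = 784 - 46 ≡ 25; y = λ·(23 - 25) - 13 ≡ 24. → (25, 24)
add Q: (25, 24) + (23, 13). λ = (13 - 24)/(23 - 25) ≡ 20/29 mod 31. 29⁻¹ ≡ 15 (mod 31), so λ ≡ 21.
  x = λ² - 25 - 23 = 441 - 48 ≡ 21; y = λ·(25 - 21) - 24 ≡ 29. → (21, 29)
double: tangent at (21, 29): λ = (3·21² + 9)/(2·29) ≡ 30/27. 27⁻¹ ≡ 23 (mod 31), so λ ≡ 30·23 ≡ 8.
  x = λ² - 21 - 21 = 64 - 42 ≡ 22; y = λ·(21 - 22) - 29 ≡ 25. → (22, 25)
add Q: (22, 25) + (23, 13). λ = (13 - 25)/(23 - 22) ≡ 19/1 mod 31. 1⁻¹ ≡ 1 (mod 31) since 1·1 = 1 ≡ 1, so λ ≡ 19.
  x = λ² - 22 - 23 = 361 - 45 ≡ 6; y = λ·(22 - 6) - 25 ≡ 0. → (6, 0)

(6, 0)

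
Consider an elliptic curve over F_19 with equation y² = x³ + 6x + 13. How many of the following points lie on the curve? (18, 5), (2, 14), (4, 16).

1

(18, 5): 5² ≡ 6, rhs ≡ 6 → on.
(2, 14): 14² ≡ 6, rhs ≡ 14 → off.
(4, 16): 16² ≡ 9, rhs ≡ 6 → off.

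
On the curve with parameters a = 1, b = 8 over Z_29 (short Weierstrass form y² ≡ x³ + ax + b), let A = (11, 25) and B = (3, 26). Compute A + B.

(11, 25) + (3, 26). λ = (26 - 25)/(3 - 11) ≡ 1/21 mod 29. 21⁻¹ ≡ 18 (mod 29), so λ ≡ 18.
  x = λ² - 11 - 3 = 324 - 14 ≡ 20; y = λ·(11 - 20) - 25 ≡ 16. → (20, 16)

(20, 16)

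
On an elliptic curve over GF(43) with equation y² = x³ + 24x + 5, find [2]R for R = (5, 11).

tangent at (5, 11): λ = (3·5² + 24)/(2·11) ≡ 13/22. 22⁻¹ ≡ 2 (mod 43) since 22·2 = 44 ≡ 1, so λ ≡ 13·2 ≡ 26.
  x = λ² - 5 - 5 = 676 - 10 ≡ 21; y = λ·(5 - 21) - 11 ≡ 3. → (21, 3)

(21, 3)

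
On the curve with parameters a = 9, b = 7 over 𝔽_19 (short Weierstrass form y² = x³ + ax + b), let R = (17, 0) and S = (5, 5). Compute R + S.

(1, 6)

(17, 0) + (5, 5). λ = (5 - 0)/(5 - 17) ≡ 5/7 mod 19. 7⁻¹ ≡ 11 (mod 19), so λ ≡ 17.
  x = λ² - 17 - 5 = 289 - 22 ≡ 1; y = λ·(17 - 1) - 0 ≡ 6. → (1, 6)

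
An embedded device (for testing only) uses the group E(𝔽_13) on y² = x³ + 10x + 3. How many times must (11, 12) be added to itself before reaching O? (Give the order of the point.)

8

2P: tangent at (11, 12): λ = (3·11² + 10)/(2·12) ≡ 9/11. 11⁻¹ ≡ 6 (mod 13), so λ ≡ 9·6 ≡ 2.
  x = λ² - 11 - 11 = 4 - 22 ≡ 8; y = λ·(11 - 8) - 12 ≡ 7. → (8, 7)
3P: (8, 7) + (11, 12). λ = (12 - 7)/(11 - 8) ≡ 5/3 mod 13. 3⁻¹ ≡ 9 (mod 13), so λ ≡ 6.
  x = λ² - 8 - 11 = 36 - 19 ≡ 4; y = λ·(8 - 4) - 7 ≡ 4. → (4, 4)
4P: (4, 4) + (11, 12). λ = (12 - 4)/(11 - 4) ≡ 8/7 mod 13. 7⁻¹ ≡ 2 (mod 13), so λ ≡ 3.
  x = λ² - 4 - 11 = 9 - 15 ≡ 7; y = λ·(4 - 7) - 4 ≡ 0. → (7, 0)
5P: (7, 0) + (11, 12). λ = (12 - 0)/(11 - 7) ≡ 12/4 mod 13. 4⁻¹ ≡ 10 (mod 13) since 4·10 = 40 ≡ 1, so λ ≡ 3.
  x = λ² - 7 - 11 = 9 - 18 ≡ 4; y = λ·(7 - 4) - 0 ≡ 9. → (4, 9)
6P: (4, 9) + (11, 12). λ = (12 - 9)/(11 - 4) ≡ 3/7 mod 13. 7⁻¹ ≡ 2 (mod 13), so λ ≡ 6.
  x = λ² - 4 - 11 = 36 - 15 ≡ 8; y = λ·(4 - 8) - 9 ≡ 6. → (8, 6)
7P: (8, 6) + (11, 12). λ = (12 - 6)/(11 - 8) ≡ 6/3 mod 13. 3⁻¹ ≡ 9 (mod 13), so λ ≡ 2.
  x = λ² - 8 - 11 = 4 - 19 ≡ 11; y = λ·(8 - 11) - 6 ≡ 1. → (11, 1)
8P: (11, 1) + (11, 12): same x and y₁ ≡ -y₂, so the sum is O.
8P = O, so the order is 8.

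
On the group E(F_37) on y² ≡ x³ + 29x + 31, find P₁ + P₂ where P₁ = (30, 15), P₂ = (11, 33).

(34, 18)

(30, 15) + (11, 33). λ = (33 - 15)/(11 - 30) ≡ 18/18 mod 37. 18⁻¹ ≡ 35 (mod 37) since 18·35 = 630 ≡ 1, so λ ≡ 1.
  x = λ² - 30 - 11 = 1 - 41 ≡ 34; y = λ·(30 - 34) - 15 ≡ 18. → (34, 18)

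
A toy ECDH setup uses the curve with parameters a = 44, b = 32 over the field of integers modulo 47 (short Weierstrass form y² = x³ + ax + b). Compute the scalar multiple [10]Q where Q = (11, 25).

Double-and-add on 10 = (1010)₂. Start with Q = (11, 25) for the leading 1-bit.
double: tangent at (11, 25): λ = (3·11² + 44)/(2·25) ≡ 31/3. 3⁻¹ ≡ 16 (mod 47) since 3·16 = 48 ≡ 1, so λ ≡ 31·16 ≡ 26.
  x = λ² - 11 - 11 = 676 - 22 ≡ 43; y = λ·(11 - 43) - 25 ≡ 36. → (43, 36)
double: tangent at (43, 36): λ = (3·43² + 44)/(2·36) ≡ 45/25. 25⁻¹ ≡ 32 (mod 47), so λ ≡ 45·32 ≡ 30.
  x = λ² - 43 - 43 = 900 - 86 ≡ 15; y = λ·(43 - 15) - 36 ≡ 5. → (15, 5)
add Q: (15, 5) + (11, 25). λ = (25 - 5)/(11 - 15) ≡ 20/43 mod 47. 43⁻¹ ≡ 35 (mod 47), so λ ≡ 42.
  x = λ² - 15 - 11 = 1764 - 26 ≡ 46; y = λ·(15 - 46) - 5 ≡ 9. → (46, 9)
double: tangent at (46, 9): λ = (3·46² + 44)/(2·9) ≡ 0/18. 18⁻¹ ≡ 34 (mod 47) since 18·34 = 612 ≡ 1, so λ ≡ 0·34 ≡ 0.
  x = λ² - 46 - 46 = 0 - 92 ≡ 2; y = λ·(46 - 2) - 9 ≡ 38. → (2, 38)

(2, 38)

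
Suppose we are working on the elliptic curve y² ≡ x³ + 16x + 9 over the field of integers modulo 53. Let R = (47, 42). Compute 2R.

tangent at (47, 42): λ = (3·47² + 16)/(2·42) ≡ 18/31. 31⁻¹ ≡ 12 (mod 53), so λ ≡ 18·12 ≡ 4.
  x = λ² - 47 - 47 = 16 - 94 ≡ 28; y = λ·(47 - 28) - 42 ≡ 34. → (28, 34)

(28, 34)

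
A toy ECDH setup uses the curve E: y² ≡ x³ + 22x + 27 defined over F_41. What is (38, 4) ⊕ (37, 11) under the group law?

(38, 4) + (37, 11). λ = (11 - 4)/(37 - 38) ≡ 7/40 mod 41. 40⁻¹ ≡ 40 (mod 41), so λ ≡ 34.
  x = λ² - 38 - 37 = 1156 - 75 ≡ 15; y = λ·(38 - 15) - 4 ≡ 40. → (15, 40)

(15, 40)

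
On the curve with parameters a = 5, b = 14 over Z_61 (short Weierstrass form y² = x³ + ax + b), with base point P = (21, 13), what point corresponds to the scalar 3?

(56, 13)

Repeated addition: build up to 3P.
2P: tangent at (21, 13): λ = (3·21² + 5)/(2·13) ≡ 47/26. 26⁻¹ ≡ 54 (mod 61), so λ ≡ 47·54 ≡ 37.
  x = λ² - 21 - 21 = 1369 - 42 ≡ 46; y = λ·(21 - 46) - 13 ≡ 38. → (46, 38)
3P: (46, 38) + (21, 13). λ = (13 - 38)/(21 - 46) ≡ 36/36 mod 61. 36⁻¹ ≡ 39 (mod 61) since 36·39 = 1404 ≡ 1, so λ ≡ 1.
  x = λ² - 46 - 21 = 1 - 67 ≡ 56; y = λ·(46 - 56) - 38 ≡ 13. → (56, 13)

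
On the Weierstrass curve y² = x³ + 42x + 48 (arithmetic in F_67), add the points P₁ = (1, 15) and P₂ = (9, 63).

(1, 15) + (9, 63). λ = (63 - 15)/(9 - 1) ≡ 48/8 mod 67. 8⁻¹ ≡ 42 (mod 67), so λ ≡ 6.
  x = λ² - 1 - 9 = 36 - 10 ≡ 26; y = λ·(1 - 26) - 15 ≡ 36. → (26, 36)

(26, 36)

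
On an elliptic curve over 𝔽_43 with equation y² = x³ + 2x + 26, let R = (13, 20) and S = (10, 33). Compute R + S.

(13, 20) + (10, 33). λ = (33 - 20)/(10 - 13) ≡ 13/40 mod 43. 40⁻¹ ≡ 14 (mod 43), so λ ≡ 10.
  x = λ² - 13 - 10 = 100 - 23 ≡ 34; y = λ·(13 - 34) - 20 ≡ 28. → (34, 28)

(34, 28)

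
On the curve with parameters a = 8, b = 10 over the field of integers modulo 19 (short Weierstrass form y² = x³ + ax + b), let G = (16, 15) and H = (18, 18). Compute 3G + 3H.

First 3G:
Repeated addition: build up to 3G.
2G: tangent at (16, 15): λ = (3·16² + 8)/(2·15) ≡ 16/11. 11⁻¹ ≡ 7 (mod 19) since 11·7 = 77 ≡ 1, so λ ≡ 16·7 ≡ 17.
  x = λ² - 16 - 16 = 289 - 32 ≡ 10; y = λ·(16 - 10) - 15 ≡ 11. → (10, 11)
3G: (10, 11) + (16, 15). λ = (15 - 11)/(16 - 10) ≡ 4/6 mod 19. 6⁻¹ ≡ 16 (mod 19), so λ ≡ 7.
  x = λ² - 10 - 16 = 49 - 26 ≡ 4; y = λ·(10 - 4) - 11 ≡ 12. → (4, 12)
3G = (4, 12).
Next 3H:
Repeated addition: build up to 3H.
2H: tangent at (18, 18): λ = (3·18² + 8)/(2·18) ≡ 11/17. 17⁻¹ ≡ 9 (mod 19), so λ ≡ 11·9 ≡ 4.
  x = λ² - 18 - 18 = 16 - 36 ≡ 18; y = λ·(18 - 18) - 18 ≡ 1. → (18, 1)
3H: (18, 1) + (18, 18): same x and y₁ ≡ -y₂, so the sum is ∞.
3H = ∞.
Finally 3G + 3H:
(4, 12) + ∞ = (4, 12) (identity).

(4, 12)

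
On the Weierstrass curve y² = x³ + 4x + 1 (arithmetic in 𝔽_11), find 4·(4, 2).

(0, 10)

Write P = (4, 2).
Repeated addition: build up to 4P.
2P: tangent at (4, 2): λ = (3·4² + 4)/(2·2) ≡ 8/4. 4⁻¹ ≡ 3 (mod 11), so λ ≡ 8·3 ≡ 2.
  x = λ² - 4 - 4 = 4 - 8 ≡ 7; y = λ·(4 - 7) - 2 ≡ 3. → (7, 3)
3P: (7, 3) + (4, 2). λ = (2 - 3)/(4 - 7) ≡ 10/8 mod 11. 8⁻¹ ≡ 7 (mod 11), so λ ≡ 4.
  x = λ² - 7 - 4 = 16 - 11 ≡ 5; y = λ·(7 - 5) - 3 ≡ 5. → (5, 5)
4P: (5, 5) + (4, 2). λ = (2 - 5)/(4 - 5) ≡ 8/10 mod 11. 10⁻¹ ≡ 10 (mod 11) since 10·10 = 100 ≡ 1, so λ ≡ 3.
  x = λ² - 5 - 4 = 9 - 9 ≡ 0; y = λ·(5 - 0) - 5 ≡ 10. → (0, 10)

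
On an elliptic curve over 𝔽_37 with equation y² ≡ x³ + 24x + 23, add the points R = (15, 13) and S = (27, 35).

(22, 5)

(15, 13) + (27, 35). λ = (35 - 13)/(27 - 15) ≡ 22/12 mod 37. 12⁻¹ ≡ 34 (mod 37), so λ ≡ 8.
  x = λ² - 15 - 27 = 64 - 42 ≡ 22; y = λ·(15 - 22) - 13 ≡ 5. → (22, 5)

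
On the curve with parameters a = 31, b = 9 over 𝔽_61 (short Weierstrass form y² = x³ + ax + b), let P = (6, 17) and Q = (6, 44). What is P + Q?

O

The two points share x = 6 and their y-coordinates satisfy 17 + 44 ≡ 0 (mod 61), so they are inverses. Their sum is the point at infinity.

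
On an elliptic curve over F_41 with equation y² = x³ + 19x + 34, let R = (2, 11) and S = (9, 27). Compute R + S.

(21, 10)

(2, 11) + (9, 27). λ = (27 - 11)/(9 - 2) ≡ 16/7 mod 41. 7⁻¹ ≡ 6 (mod 41), so λ ≡ 14.
  x = λ² - 2 - 9 = 196 - 11 ≡ 21; y = λ·(2 - 21) - 11 ≡ 10. → (21, 10)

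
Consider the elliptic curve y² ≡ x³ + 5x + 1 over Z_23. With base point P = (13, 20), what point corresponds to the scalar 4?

Double-and-add on 4 = (100)₂. Start with P = (13, 20) for the leading 1-bit.
double: tangent at (13, 20): λ = (3·13² + 5)/(2·20) ≡ 6/17. 17⁻¹ ≡ 19 (mod 23), so λ ≡ 6·19 ≡ 22.
  x = λ² - 13 - 13 = 484 - 26 ≡ 21; y = λ·(13 - 21) - 20 ≡ 11. → (21, 11)
double: tangent at (21, 11): λ = (3·21² + 5)/(2·11) ≡ 17/22. 22⁻¹ ≡ 22 (mod 23) since 22·22 = 484 ≡ 1, so λ ≡ 17·22 ≡ 6.
  x = λ² - 21 - 21 = 36 - 42 ≡ 17; y = λ·(21 - 17) - 11 ≡ 13. → (17, 13)

(17, 13)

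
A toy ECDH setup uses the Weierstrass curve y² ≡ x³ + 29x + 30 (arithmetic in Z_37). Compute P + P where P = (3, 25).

tangent at (3, 25): λ = (3·3² + 29)/(2·25) ≡ 19/13. 13⁻¹ ≡ 20 (mod 37) since 13·20 = 260 ≡ 1, so λ ≡ 19·20 ≡ 10.
  x = λ² - 3 - 3 = 100 - 6 ≡ 20; y = λ·(3 - 20) - 25 ≡ 27. → (20, 27)

(20, 27)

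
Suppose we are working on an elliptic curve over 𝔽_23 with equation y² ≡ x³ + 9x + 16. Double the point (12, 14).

(7, 13)

tangent at (12, 14): λ = (3·12² + 9)/(2·14) ≡ 4/5. 5⁻¹ ≡ 14 (mod 23), so λ ≡ 4·14 ≡ 10.
  x = λ² - 12 - 12 = 100 - 24 ≡ 7; y = λ·(12 - 7) - 14 ≡ 13. → (7, 13)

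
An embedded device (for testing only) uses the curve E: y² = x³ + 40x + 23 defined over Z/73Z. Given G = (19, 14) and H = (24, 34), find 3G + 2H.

(27, 28)

First 3G:
Repeated addition: build up to 3G.
2G: tangent at (19, 14): λ = (3·19² + 40)/(2·14) ≡ 28/28. 28⁻¹ ≡ 60 (mod 73), so λ ≡ 28·60 ≡ 1.
  x = λ² - 19 - 19 = 1 - 38 ≡ 36; y = λ·(19 - 36) - 14 ≡ 42. → (36, 42)
3G: (36, 42) + (19, 14). λ = (14 - 42)/(19 - 36) ≡ 45/56 mod 73. 56⁻¹ ≡ 30 (mod 73), so λ ≡ 36.
  x = λ² - 36 - 19 = 1296 - 55 ≡ 0; y = λ·(36 - 0) - 42 ≡ 13. → (0, 13)
3G = (0, 13).
Next 2H:
Repeated addition: build up to 2H.
2H: tangent at (24, 34): λ = (3·24² + 40)/(2·34) ≡ 16/68. 68⁻¹ ≡ 29 (mod 73), so λ ≡ 16·29 ≡ 26.
  x = λ² - 24 - 24 = 676 - 48 ≡ 44; y = λ·(24 - 44) - 34 ≡ 30. → (44, 30)
2H = (44, 30).
Finally 3G + 2H:
(0, 13) + (44, 30). λ = (30 - 13)/(44 - 0) ≡ 17/44 mod 73. 44⁻¹ ≡ 5 (mod 73), so λ ≡ 12.
  x = λ² - 0 - 44 = 144 - 44 ≡ 27; y = λ·(0 - 27) - 13 ≡ 28. → (27, 28)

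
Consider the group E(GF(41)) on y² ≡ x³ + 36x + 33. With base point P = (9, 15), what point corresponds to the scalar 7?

(38, 29)

Double-and-add on 7 = (111)₂. Start with P = (9, 15) for the leading 1-bit.
double: tangent at (9, 15): λ = (3·9² + 36)/(2·15) ≡ 33/30. 30⁻¹ ≡ 26 (mod 41) since 30·26 = 780 ≡ 1, so λ ≡ 33·26 ≡ 38.
  x = λ² - 9 - 9 = 1444 - 18 ≡ 32; y = λ·(9 - 32) - 15 ≡ 13. → (32, 13)
add P: (32, 13) + (9, 15). λ = (15 - 13)/(9 - 32) ≡ 2/18 mod 41. 18⁻¹ ≡ 16 (mod 41), so λ ≡ 32.
  x = λ² - 32 - 9 = 1024 - 41 ≡ 40; y = λ·(32 - 40) - 13 ≡ 18. → (40, 18)
double: tangent at (40, 18): λ = (3·40² + 36)/(2·18) ≡ 39/36. 36⁻¹ ≡ 8 (mod 41), so λ ≡ 39·8 ≡ 25.
  x = λ² - 40 - 40 = 625 - 80 ≡ 12; y = λ·(40 - 12) - 18 ≡ 26. → (12, 26)
add P: (12, 26) + (9, 15). λ = (15 - 26)/(9 - 12) ≡ 30/38 mod 41. 38⁻¹ ≡ 27 (mod 41) since 38·27 = 1026 ≡ 1, so λ ≡ 31.
  x = λ² - 12 - 9 = 961 - 21 ≡ 38; y = λ·(12 - 38) - 26 ≡ 29. → (38, 29)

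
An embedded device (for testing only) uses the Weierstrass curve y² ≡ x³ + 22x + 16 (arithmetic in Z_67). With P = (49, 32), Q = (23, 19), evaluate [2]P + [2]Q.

(40, 24)

First 2P:
Repeated addition: build up to 2P.
2P: tangent at (49, 32): λ = (3·49² + 22)/(2·32) ≡ 56/64. 64⁻¹ ≡ 22 (mod 67), so λ ≡ 56·22 ≡ 26.
  x = λ² - 49 - 49 = 676 - 98 ≡ 42; y = λ·(49 - 42) - 32 ≡ 16. → (42, 16)
2P = (42, 16).
Next 2Q:
Repeated addition: build up to 2Q.
2Q: tangent at (23, 19): λ = (3·23² + 22)/(2·19) ≡ 1/38. 38⁻¹ ≡ 30 (mod 67), so λ ≡ 1·30 ≡ 30.
  x = λ² - 23 - 23 = 900 - 46 ≡ 50; y = λ·(23 - 50) - 19 ≡ 42. → (50, 42)
2Q = (50, 42).
Finally 2P + 2Q:
(42, 16) + (50, 42). λ = (42 - 16)/(50 - 42) ≡ 26/8 mod 67. 8⁻¹ ≡ 42 (mod 67) since 8·42 = 336 ≡ 1, so λ ≡ 20.
  x = λ² - 42 - 50 = 400 - 92 ≡ 40; y = λ·(42 - 40) - 16 ≡ 24. → (40, 24)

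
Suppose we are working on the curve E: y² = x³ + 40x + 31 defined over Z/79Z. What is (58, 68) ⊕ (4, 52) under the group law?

(3, 39)

(58, 68) + (4, 52). λ = (52 - 68)/(4 - 58) ≡ 63/25 mod 79. 25⁻¹ ≡ 19 (mod 79) since 25·19 = 475 ≡ 1, so λ ≡ 12.
  x = λ² - 58 - 4 = 144 - 62 ≡ 3; y = λ·(58 - 3) - 68 ≡ 39. → (3, 39)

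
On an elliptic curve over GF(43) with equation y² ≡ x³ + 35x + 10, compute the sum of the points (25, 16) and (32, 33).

(27, 16)

(25, 16) + (32, 33). λ = (33 - 16)/(32 - 25) ≡ 17/7 mod 43. 7⁻¹ ≡ 37 (mod 43) since 7·37 = 259 ≡ 1, so λ ≡ 27.
  x = λ² - 25 - 32 = 729 - 57 ≡ 27; y = λ·(25 - 27) - 16 ≡ 16. → (27, 16)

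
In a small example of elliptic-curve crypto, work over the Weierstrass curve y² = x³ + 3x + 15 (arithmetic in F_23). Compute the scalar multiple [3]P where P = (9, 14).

Repeated addition: build up to 3P.
2P: tangent at (9, 14): λ = (3·9² + 3)/(2·14) ≡ 16/5. 5⁻¹ ≡ 14 (mod 23) since 5·14 = 70 ≡ 1, so λ ≡ 16·14 ≡ 17.
  x = λ² - 9 - 9 = 289 - 18 ≡ 18; y = λ·(9 - 18) - 14 ≡ 17. → (18, 17)
3P: (18, 17) + (9, 14). λ = (14 - 17)/(9 - 18) ≡ 20/14 mod 23. 14⁻¹ ≡ 5 (mod 23), so λ ≡ 8.
  x = λ² - 18 - 9 = 64 - 27 ≡ 14; y = λ·(18 - 14) - 17 ≡ 15. → (14, 15)

(14, 15)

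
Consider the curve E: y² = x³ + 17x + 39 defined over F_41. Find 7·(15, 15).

(8, 20)

Write Q = (15, 15).
Repeated addition: build up to 7Q.
2Q: tangent at (15, 15): λ = (3·15² + 17)/(2·15) ≡ 36/30. 30⁻¹ ≡ 26 (mod 41) since 30·26 = 780 ≡ 1, so λ ≡ 36·26 ≡ 34.
  x = λ² - 15 - 15 = 1156 - 30 ≡ 19; y = λ·(15 - 19) - 15 ≡ 13. → (19, 13)
3Q: (19, 13) + (15, 15). λ = (15 - 13)/(15 - 19) ≡ 2/37 mod 41. 37⁻¹ ≡ 10 (mod 41), so λ ≡ 20.
  x = λ² - 19 - 15 = 400 - 34 ≡ 38; y = λ·(19 - 38) - 13 ≡ 17. → (38, 17)
4Q: (38, 17) + (15, 15). λ = (15 - 17)/(15 - 38) ≡ 39/18 mod 41. 18⁻¹ ≡ 16 (mod 41), so λ ≡ 9.
  x = λ² - 38 - 15 = 81 - 53 ≡ 28; y = λ·(38 - 28) - 17 ≡ 32. → (28, 32)
5Q: (28, 32) + (15, 15). λ = (15 - 32)/(15 - 28) ≡ 24/28 mod 41. 28⁻¹ ≡ 22 (mod 41) since 28·22 = 616 ≡ 1, so λ ≡ 36.
  x = λ² - 28 - 15 = 1296 - 43 ≡ 23; y = λ·(28 - 23) - 32 ≡ 25. → (23, 25)
6Q: (23, 25) + (15, 15). λ = (15 - 25)/(15 - 23) ≡ 31/33 mod 41. 33⁻¹ ≡ 5 (mod 41), so λ ≡ 32.
  x = λ² - 23 - 15 = 1024 - 38 ≡ 2; y = λ·(23 - 2) - 25 ≡ 32. → (2, 32)
7Q: (2, 32) + (15, 15). λ = (15 - 32)/(15 - 2) ≡ 24/13 mod 41. 13⁻¹ ≡ 19 (mod 41), so λ ≡ 5.
  x = λ² - 2 - 15 = 25 - 17 ≡ 8; y = λ·(2 - 8) - 32 ≡ 20. → (8, 20)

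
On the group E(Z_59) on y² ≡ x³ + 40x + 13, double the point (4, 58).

tangent at (4, 58): λ = (3·4² + 40)/(2·58) ≡ 29/57. 57⁻¹ ≡ 29 (mod 59), so λ ≡ 29·29 ≡ 15.
  x = λ² - 4 - 4 = 225 - 8 ≡ 40; y = λ·(4 - 40) - 58 ≡ 51. → (40, 51)

(40, 51)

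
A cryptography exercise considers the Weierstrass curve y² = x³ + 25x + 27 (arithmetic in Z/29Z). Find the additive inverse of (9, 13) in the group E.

(9, 16)

-(9, 13) = (9, -13 mod 29) = (9, 16).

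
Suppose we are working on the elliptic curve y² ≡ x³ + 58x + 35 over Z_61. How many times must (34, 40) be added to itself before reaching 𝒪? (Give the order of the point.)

5

2P: tangent at (34, 40): λ = (3·34² + 58)/(2·40) ≡ 49/19. 19⁻¹ ≡ 45 (mod 61), so λ ≡ 49·45 ≡ 9.
  x = λ² - 34 - 34 = 81 - 68 ≡ 13; y = λ·(34 - 13) - 40 ≡ 27. → (13, 27)
3P: (13, 27) + (34, 40). λ = (40 - 27)/(34 - 13) ≡ 13/21 mod 61. 21⁻¹ ≡ 32 (mod 61) since 21·32 = 672 ≡ 1, so λ ≡ 50.
  x = λ² - 13 - 34 = 2500 - 47 ≡ 13; y = λ·(13 - 13) - 27 ≡ 34. → (13, 34)
4P: (13, 34) + (34, 40). λ = (40 - 34)/(34 - 13) ≡ 6/21 mod 61. 21⁻¹ ≡ 32 (mod 61), so λ ≡ 9.
  x = λ² - 13 - 34 = 81 - 47 ≡ 34; y = λ·(13 - 34) - 34 ≡ 21. → (34, 21)
5P: (34, 21) + (34, 40): same x and y₁ ≡ -y₂, so the sum is 𝒪.
5P = 𝒪, so the order is 5.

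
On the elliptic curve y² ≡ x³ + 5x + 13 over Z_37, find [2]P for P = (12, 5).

tangent at (12, 5): λ = (3·12² + 5)/(2·5) ≡ 30/10. 10⁻¹ ≡ 26 (mod 37) since 10·26 = 260 ≡ 1, so λ ≡ 30·26 ≡ 3.
  x = λ² - 12 - 12 = 9 - 24 ≡ 22; y = λ·(12 - 22) - 5 ≡ 2. → (22, 2)

(22, 2)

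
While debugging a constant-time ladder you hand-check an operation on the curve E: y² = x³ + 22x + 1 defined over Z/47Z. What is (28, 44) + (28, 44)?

tangent at (28, 44): λ = (3·28² + 22)/(2·44) ≡ 24/41. 41⁻¹ ≡ 39 (mod 47), so λ ≡ 24·39 ≡ 43.
  x = λ² - 28 - 28 = 1849 - 56 ≡ 7; y = λ·(28 - 7) - 44 ≡ 13. → (7, 13)

(7, 13)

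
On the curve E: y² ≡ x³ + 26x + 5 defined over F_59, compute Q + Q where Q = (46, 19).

(43, 6)

tangent at (46, 19): λ = (3·46² + 26)/(2·19) ≡ 2/38. 38⁻¹ ≡ 14 (mod 59), so λ ≡ 2·14 ≡ 28.
  x = λ² - 46 - 46 = 784 - 92 ≡ 43; y = λ·(46 - 43) - 19 ≡ 6. → (43, 6)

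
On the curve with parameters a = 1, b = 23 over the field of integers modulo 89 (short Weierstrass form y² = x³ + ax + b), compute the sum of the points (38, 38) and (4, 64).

(38, 38) + (4, 64). λ = (64 - 38)/(4 - 38) ≡ 26/55 mod 89. 55⁻¹ ≡ 34 (mod 89), so λ ≡ 83.
  x = λ² - 38 - 4 = 6889 - 42 ≡ 83; y = λ·(38 - 83) - 38 ≡ 54. → (83, 54)

(83, 54)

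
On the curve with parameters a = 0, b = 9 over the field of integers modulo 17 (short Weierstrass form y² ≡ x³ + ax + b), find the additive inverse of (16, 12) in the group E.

(16, 5)

-(16, 12) = (16, -12 mod 17) = (16, 5).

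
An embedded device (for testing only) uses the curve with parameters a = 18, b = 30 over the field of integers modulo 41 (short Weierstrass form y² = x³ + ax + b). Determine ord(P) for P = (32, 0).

2

2P: (32, 0) + (32, 0): same x and y₁ ≡ -y₂, so the sum is ∞.
2P = ∞, so the order is 2.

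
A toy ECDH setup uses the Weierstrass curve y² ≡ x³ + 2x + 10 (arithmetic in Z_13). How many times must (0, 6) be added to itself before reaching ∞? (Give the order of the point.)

2P: tangent at (0, 6): λ = (3·0² + 2)/(2·6) ≡ 2/12. 12⁻¹ ≡ 12 (mod 13), so λ ≡ 2·12 ≡ 11.
  x = λ² - 0 - 0 = 121 - 0 ≡ 4; y = λ·(0 - 4) - 6 ≡ 2. → (4, 2)
3P: (4, 2) + (0, 6). λ = (6 - 2)/(0 - 4) ≡ 4/9 mod 13. 9⁻¹ ≡ 3 (mod 13) since 9·3 = 27 ≡ 1, so λ ≡ 12.
  x = λ² - 4 - 0 = 144 - 4 ≡ 10; y = λ·(4 - 10) - 2 ≡ 4. → (10, 4)
4P: (10, 4) + (0, 6). λ = (6 - 4)/(0 - 10) ≡ 2/3 mod 13. 3⁻¹ ≡ 9 (mod 13) since 3·9 = 27 ≡ 1, so λ ≡ 5.
  x = λ² - 10 - 0 = 25 - 10 ≡ 2; y = λ·(10 - 2) - 4 ≡ 10. → (2, 10)
5P: (2, 10) + (0, 6). λ = (6 - 10)/(0 - 2) ≡ 9/11 mod 13. 11⁻¹ ≡ 6 (mod 13), so λ ≡ 2.
  x = λ² - 2 - 0 = 4 - 2 ≡ 2; y = λ·(2 - 2) - 10 ≡ 3. → (2, 3)
6P: (2, 3) + (0, 6). λ = (6 - 3)/(0 - 2) ≡ 3/11 mod 13. 11⁻¹ ≡ 6 (mod 13), so λ ≡ 5.
  x = λ² - 2 - 0 = 25 - 2 ≡ 10; y = λ·(2 - 10) - 3 ≡ 9. → (10, 9)
7P: (10, 9) + (0, 6). λ = (6 - 9)/(0 - 10) ≡ 10/3 mod 13. 3⁻¹ ≡ 9 (mod 13), so λ ≡ 12.
  x = λ² - 10 - 0 = 144 - 10 ≡ 4; y = λ·(10 - 4) - 9 ≡ 11. → (4, 11)
8P: (4, 11) + (0, 6). λ = (6 - 11)/(0 - 4) ≡ 8/9 mod 13. 9⁻¹ ≡ 3 (mod 13) since 9·3 = 27 ≡ 1, so λ ≡ 11.
  x = λ² - 4 - 0 = 121 - 4 ≡ 0; y = λ·(4 - 0) - 11 ≡ 7. → (0, 7)
9P: (0, 7) + (0, 6): same x and y₁ ≡ -y₂, so the sum is ∞.
9P = ∞, so the order is 9.

9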